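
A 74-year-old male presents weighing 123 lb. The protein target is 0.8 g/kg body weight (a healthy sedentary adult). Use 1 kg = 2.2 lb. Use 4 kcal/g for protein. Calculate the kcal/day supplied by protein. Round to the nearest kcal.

179 kcal/day

Weight in kg = 123 ÷ 2.2 = 55.9091 kg.
Protein = 0.8 g/kg × 55.9091 kg = 44.7273 g/day.
Protein energy = 44.7273 g × 4 kcal/g = 178.9091 kcal/day.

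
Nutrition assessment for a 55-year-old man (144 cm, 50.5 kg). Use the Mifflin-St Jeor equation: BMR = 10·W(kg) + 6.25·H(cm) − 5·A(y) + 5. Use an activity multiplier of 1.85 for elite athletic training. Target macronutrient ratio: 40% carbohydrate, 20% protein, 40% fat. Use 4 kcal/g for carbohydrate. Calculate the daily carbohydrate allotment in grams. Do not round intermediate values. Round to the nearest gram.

Mifflin-St Jeor (male): BMR = 10(50.5) + 6.25(144) − 5(55) + 5 = 505 + 900 − 275 + 5 = 1135 kcal/day.
TEE = 1135 × 1.85 = 2099.75 kcal/day.
Carbohydrate energy = 40% × 2099.75 = 839.9 kcal.
Carbohydrate = 839.9 ÷ 4 kcal/g = 209.975 g.

210 g/day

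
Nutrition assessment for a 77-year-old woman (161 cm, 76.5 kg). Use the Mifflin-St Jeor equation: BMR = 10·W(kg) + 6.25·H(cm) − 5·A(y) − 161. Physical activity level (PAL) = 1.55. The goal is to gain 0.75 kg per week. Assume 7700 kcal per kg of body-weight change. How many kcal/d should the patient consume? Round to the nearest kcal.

2724 kcal/d

Mifflin-St Jeor (female): BMR = 10(76.5) + 6.25(161) − 5(77) − 161 = 765 + 1006.25 − 385 − 161 = 1225.25 kcal/day.
TEE = 1225.25 × 1.55 = 1899.1375 kcal/day.
Required daily surplus = 0.75 × 7700 ÷ 7 = 825 kcal/day.
Target intake = 1899.1375 + 825 = 2724.1375 kcal/day.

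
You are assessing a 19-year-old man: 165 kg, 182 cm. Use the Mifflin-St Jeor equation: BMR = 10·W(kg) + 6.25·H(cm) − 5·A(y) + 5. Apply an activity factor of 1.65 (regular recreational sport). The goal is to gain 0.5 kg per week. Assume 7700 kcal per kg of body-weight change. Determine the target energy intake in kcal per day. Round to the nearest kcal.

5001 kcal per day

Mifflin-St Jeor (male): BMR = 10(165) + 6.25(182) − 5(19) + 5 = 1650 + 1137.5 − 95 + 5 = 2697.5 kcal/day.
TEE = 2697.5 × 1.65 = 4450.875 kcal/day.
Required daily surplus = 0.5 × 7700 ÷ 7 = 550 kcal/day.
Target intake = 4450.875 + 550 = 5000.875 kcal/day.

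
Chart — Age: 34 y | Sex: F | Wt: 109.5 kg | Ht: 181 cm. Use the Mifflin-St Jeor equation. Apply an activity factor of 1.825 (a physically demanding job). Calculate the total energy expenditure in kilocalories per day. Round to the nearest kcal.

Mifflin-St Jeor (female): BMR = 10(109.5) + 6.25(181) − 5(34) − 161 = 1095 + 1131.25 − 170 − 161 = 1895.25 kcal/day.
TEE = BMR × activity factor = 1895.25 × 1.825 = 3458.8313 kcal/day.

3459 kilocalories per day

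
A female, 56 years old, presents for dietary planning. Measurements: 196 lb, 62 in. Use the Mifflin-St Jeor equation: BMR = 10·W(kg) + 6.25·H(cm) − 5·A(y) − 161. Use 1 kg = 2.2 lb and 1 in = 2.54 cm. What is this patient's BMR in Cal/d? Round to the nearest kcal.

Convert to metric: weight = 196 ÷ 2.2 = 89.0909 kg; height = 62 × 2.54 = 157.48 cm.
Mifflin-St Jeor (female): BMR = 10(89.0909) + 6.25(157.48) − 5(56) − 161 = 890.9091 + 984.25 − 280 − 161 = 1434.1591 kcal/day.

1434 Cal/d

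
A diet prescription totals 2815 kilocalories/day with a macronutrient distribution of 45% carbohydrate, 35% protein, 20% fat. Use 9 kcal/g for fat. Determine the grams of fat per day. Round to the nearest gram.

Fat energy = 20% × 2815 = 563 kcal.
At 9 kcal/g: 563 ÷ 9 = 62.5556 g.

63 g/day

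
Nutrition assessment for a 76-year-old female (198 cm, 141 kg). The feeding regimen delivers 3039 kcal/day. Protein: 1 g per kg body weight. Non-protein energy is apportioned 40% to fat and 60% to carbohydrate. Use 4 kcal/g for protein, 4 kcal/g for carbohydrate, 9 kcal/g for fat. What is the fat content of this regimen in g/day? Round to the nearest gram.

110 g/day

Protein = 1 × 141 = 141 g → 141 × 4 = 564 kcal.
Non-protein calories = 3039 − 564 = 2475 kcal.
Fat: 40% × 2475 = 990 kcal; carbohydrate: 1485 kcal.
Fat: 990 kcal ÷ 9 kcal/g = 110 g.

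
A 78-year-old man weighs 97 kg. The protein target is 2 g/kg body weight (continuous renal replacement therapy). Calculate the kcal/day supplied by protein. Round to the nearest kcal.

Protein = 2 g/kg × 97 kg = 194 g/day.
Protein energy = 194 g × 4 kcal/g = 776 kcal/day.

776 kcal/day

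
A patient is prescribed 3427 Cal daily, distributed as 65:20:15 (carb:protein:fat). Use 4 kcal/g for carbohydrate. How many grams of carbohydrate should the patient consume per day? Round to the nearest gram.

Carbohydrate energy = 65% × 3427 = 2227.55 kcal.
At 4 kcal/g: 2227.55 ÷ 4 = 556.8875 g.

557 g/day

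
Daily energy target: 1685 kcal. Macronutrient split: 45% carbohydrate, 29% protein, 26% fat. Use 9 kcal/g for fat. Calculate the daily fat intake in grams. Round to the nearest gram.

49 g/day

Fat energy = 26% × 1685 = 438.1 kcal.
At 9 kcal/g: 438.1 ÷ 9 = 48.6778 g.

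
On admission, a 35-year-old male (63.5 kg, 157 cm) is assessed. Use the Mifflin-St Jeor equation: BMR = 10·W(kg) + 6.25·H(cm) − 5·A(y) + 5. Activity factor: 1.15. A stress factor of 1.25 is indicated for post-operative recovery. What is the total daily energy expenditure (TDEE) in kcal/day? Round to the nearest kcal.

Mifflin-St Jeor (male): BMR = 10(63.5) + 6.25(157) − 5(35) + 5 = 635 + 981.25 − 175 + 5 = 1446.25 kcal/day.
TEE = BMR × activity factor = 1446.25 × 1.15 = 1663.1875 kcal/day.
Apply stress factor: 1663.1875 × 1.25 = 2078.9844 kcal/day.

2079 kcal/day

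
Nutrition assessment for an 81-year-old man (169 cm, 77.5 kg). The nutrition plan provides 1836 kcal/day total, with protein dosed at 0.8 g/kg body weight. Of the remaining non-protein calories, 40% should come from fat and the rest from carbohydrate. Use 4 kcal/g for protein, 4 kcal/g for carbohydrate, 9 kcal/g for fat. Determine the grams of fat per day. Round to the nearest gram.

71 g/day

Protein = 0.8 × 77.5 = 62 g → 62 × 4 = 248 kcal.
Non-protein calories = 1836 − 248 = 1588 kcal.
Fat: 40% × 1588 = 635.2 kcal; carbohydrate: 952.8 kcal.
Fat: 635.2 kcal ÷ 9 kcal/g = 70.5778 g.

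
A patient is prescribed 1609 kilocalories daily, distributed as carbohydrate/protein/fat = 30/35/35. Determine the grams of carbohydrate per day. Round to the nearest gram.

Carbohydrate energy = 30% × 1609 = 482.7 kcal.
At 4 kcal/g: 482.7 ÷ 4 = 120.675 g.

121 g/day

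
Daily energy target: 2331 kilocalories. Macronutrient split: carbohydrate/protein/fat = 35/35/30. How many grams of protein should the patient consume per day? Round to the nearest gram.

Protein energy = 35% × 2331 = 815.85 kcal.
At 4 kcal/g: 815.85 ÷ 4 = 203.9625 g.

204 g/day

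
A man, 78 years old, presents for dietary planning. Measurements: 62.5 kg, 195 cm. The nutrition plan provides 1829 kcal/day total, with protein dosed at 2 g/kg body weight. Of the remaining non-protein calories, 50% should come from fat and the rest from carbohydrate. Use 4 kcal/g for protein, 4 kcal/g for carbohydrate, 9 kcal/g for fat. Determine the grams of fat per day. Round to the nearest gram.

Protein = 2 × 62.5 = 125 g → 125 × 4 = 500 kcal.
Non-protein calories = 1829 − 500 = 1329 kcal.
Fat: 50% × 1329 = 664.5 kcal; carbohydrate: 664.5 kcal.
Fat: 664.5 kcal ÷ 9 kcal/g = 73.8333 g.

74 g/day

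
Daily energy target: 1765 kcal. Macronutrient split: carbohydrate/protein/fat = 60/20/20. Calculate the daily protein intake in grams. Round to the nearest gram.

Protein energy = 20% × 1765 = 353 kcal.
At 4 kcal/g: 353 ÷ 4 = 88.25 g.

88 g/day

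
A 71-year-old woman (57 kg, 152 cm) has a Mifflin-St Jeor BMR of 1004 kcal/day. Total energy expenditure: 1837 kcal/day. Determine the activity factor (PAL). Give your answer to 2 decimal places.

1.83

Activity factor = TEE ÷ BMR = 1837 ÷ 1004 = 1.83.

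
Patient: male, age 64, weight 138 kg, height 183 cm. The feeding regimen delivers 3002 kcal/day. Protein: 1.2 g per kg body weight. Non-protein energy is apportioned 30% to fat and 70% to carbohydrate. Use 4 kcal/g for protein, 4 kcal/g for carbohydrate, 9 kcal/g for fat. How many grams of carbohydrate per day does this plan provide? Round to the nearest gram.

Protein = 1.2 × 138 = 165.6 g → 165.6 × 4 = 662.4 kcal.
Non-protein calories = 3002 − 662.4 = 2339.6 kcal.
Fat: 30% × 2339.6 = 701.88 kcal; carbohydrate: 1637.72 kcal.
Carbohydrate: 1637.72 kcal ÷ 4 kcal/g = 409.43 g.

409 g/day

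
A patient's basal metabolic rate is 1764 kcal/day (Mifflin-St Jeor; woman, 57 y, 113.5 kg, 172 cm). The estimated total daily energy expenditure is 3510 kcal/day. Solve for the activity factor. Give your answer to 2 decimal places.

1.99

Activity factor = TEE ÷ BMR = 3510 ÷ 1764 = 1.99.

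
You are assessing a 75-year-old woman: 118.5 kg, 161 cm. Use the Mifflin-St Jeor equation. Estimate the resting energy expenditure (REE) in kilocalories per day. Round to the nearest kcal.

Mifflin-St Jeor (female): BMR = 10(118.5) + 6.25(161) − 5(75) − 161 = 1185 + 1006.25 − 375 − 161 = 1655.25 kcal/day.

1655 kilocalories per day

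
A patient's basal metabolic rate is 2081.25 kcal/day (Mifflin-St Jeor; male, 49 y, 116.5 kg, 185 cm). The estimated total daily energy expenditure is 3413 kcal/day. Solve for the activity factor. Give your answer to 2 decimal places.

1.64

Activity factor = TEE ÷ BMR = 3413 ÷ 2081.25 = 1.64.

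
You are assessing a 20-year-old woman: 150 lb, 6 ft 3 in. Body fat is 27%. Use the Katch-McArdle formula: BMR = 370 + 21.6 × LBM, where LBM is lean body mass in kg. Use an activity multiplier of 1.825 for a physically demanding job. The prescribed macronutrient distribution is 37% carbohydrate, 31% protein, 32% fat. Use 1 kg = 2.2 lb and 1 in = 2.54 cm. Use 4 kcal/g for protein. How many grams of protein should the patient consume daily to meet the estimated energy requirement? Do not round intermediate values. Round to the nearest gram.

Convert to metric: weight = 150 ÷ 2.2 = 68.1818 kg; height = (6×12 + 3) × 2.54 = 75 × 2.54 = 190.5 cm.
LBM = 68.1818 × (1 − 0.27) = 49.7727 kg. Katch-McArdle: BMR = 370 + 21.6 × 49.7727 = 1445.0909 kcal/day.
TEE = 1445.0909 × 1.825 = 2637.2909 kcal/day.
Protein energy = 31% × 2637.2909 = 817.5602 kcal.
Protein = 817.5602 ÷ 4 kcal/g = 204.39 g.

204 g/day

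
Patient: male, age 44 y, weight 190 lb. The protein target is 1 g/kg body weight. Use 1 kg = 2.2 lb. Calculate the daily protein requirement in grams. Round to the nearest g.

86 g/day

Weight in kg = 190 ÷ 2.2 = 86.3636 kg.
Protein = 1 g/kg × 86.3636 kg = 86.3636 g/day.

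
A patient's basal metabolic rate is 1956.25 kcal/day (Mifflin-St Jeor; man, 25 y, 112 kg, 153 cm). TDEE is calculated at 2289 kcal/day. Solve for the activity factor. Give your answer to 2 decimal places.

1.17

Activity factor = TEE ÷ BMR = 2289 ÷ 1956.25 = 1.17.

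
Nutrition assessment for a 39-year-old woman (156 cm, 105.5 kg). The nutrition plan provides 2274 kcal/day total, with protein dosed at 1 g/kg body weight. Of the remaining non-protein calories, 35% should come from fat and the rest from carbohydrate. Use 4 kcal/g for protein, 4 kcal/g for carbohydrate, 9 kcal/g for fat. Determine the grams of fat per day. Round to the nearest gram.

Protein = 1 × 105.5 = 105.5 g → 105.5 × 4 = 422 kcal.
Non-protein calories = 2274 − 422 = 1852 kcal.
Fat: 35% × 1852 = 648.2 kcal; carbohydrate: 1203.8 kcal.
Fat: 648.2 kcal ÷ 9 kcal/g = 72.0222 g.

72 g/day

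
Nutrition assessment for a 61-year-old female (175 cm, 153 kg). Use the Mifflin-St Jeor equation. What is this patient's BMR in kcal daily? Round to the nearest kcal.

Mifflin-St Jeor (female): BMR = 10(153) + 6.25(175) − 5(61) − 161 = 1530 + 1093.75 − 305 − 161 = 2157.75 kcal/day.

2158 kcal daily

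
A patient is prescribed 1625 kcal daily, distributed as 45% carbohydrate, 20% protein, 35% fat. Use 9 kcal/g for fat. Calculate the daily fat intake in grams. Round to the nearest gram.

Fat energy = 35% × 1625 = 568.75 kcal.
At 9 kcal/g: 568.75 ÷ 9 = 63.1944 g.

63 g/day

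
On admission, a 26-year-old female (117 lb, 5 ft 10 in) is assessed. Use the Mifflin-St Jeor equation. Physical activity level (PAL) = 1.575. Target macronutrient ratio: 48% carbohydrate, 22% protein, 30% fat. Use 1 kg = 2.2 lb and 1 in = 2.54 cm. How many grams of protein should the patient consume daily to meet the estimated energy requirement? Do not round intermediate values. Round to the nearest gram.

117 g/day

Convert to metric: weight = 117 ÷ 2.2 = 53.1818 kg; height = (5×12 + 10) × 2.54 = 70 × 2.54 = 177.8 cm.
Mifflin-St Jeor (female): BMR = 10(53.1818) + 6.25(177.8) − 5(26) − 161 = 531.8182 + 1111.25 − 130 − 161 = 1352.0682 kcal/day.
TEE = 1352.0682 × 1.575 = 2129.5074 kcal/day.
Protein energy = 22% × 2129.5074 = 468.4916 kcal.
Protein = 468.4916 ÷ 4 kcal/g = 117.1229 g.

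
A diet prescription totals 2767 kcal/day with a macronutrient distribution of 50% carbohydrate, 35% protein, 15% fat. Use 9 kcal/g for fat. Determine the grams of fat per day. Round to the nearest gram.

46 g/day

Fat energy = 15% × 2767 = 415.05 kcal.
At 9 kcal/g: 415.05 ÷ 9 = 46.1167 g.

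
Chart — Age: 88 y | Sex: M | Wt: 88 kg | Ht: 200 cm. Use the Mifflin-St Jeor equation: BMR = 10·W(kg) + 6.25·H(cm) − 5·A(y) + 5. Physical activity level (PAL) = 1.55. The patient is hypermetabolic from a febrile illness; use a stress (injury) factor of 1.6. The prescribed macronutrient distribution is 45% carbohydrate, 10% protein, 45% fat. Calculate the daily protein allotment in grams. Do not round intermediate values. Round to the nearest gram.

105 g/day

Mifflin-St Jeor (male): BMR = 10(88) + 6.25(200) − 5(88) + 5 = 880 + 1250 − 440 + 5 = 1695 kcal/day.
TEE = 1695 × 1.55 = 2627.25 kcal/day.
With stress factor 1.6: 2627.25 × 1.6 = 4203.6 kcal/day.
Protein energy = 10% × 4203.6 = 420.36 kcal.
Protein = 420.36 ÷ 4 kcal/g = 105.09 g.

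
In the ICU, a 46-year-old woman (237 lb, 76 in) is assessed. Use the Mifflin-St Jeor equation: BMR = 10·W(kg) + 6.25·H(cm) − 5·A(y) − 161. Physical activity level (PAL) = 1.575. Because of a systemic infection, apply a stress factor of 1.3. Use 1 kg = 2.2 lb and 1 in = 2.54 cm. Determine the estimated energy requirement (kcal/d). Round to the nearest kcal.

Convert to metric: weight = 237 ÷ 2.2 = 107.7273 kg; height = 76 × 2.54 = 193.04 cm.
Mifflin-St Jeor (female): BMR = 10(107.7273) + 6.25(193.04) − 5(46) − 161 = 1077.2727 + 1206.5 − 230 − 161 = 1892.7727 kcal/day.
TEE = BMR × activity factor = 1892.7727 × 1.575 = 2981.117 kcal/day.
Apply stress factor: 2981.117 × 1.3 = 3875.4522 kcal/day.

3875 kcal/d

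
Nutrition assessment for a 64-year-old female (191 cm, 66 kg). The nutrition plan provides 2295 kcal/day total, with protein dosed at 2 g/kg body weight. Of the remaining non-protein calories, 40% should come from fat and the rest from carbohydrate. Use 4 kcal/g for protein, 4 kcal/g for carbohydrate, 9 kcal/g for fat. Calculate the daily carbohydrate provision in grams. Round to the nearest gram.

265 g/day

Protein = 2 × 66 = 132 g → 132 × 4 = 528 kcal.
Non-protein calories = 2295 − 528 = 1767 kcal.
Fat: 40% × 1767 = 706.8 kcal; carbohydrate: 1060.2 kcal.
Carbohydrate: 1060.2 kcal ÷ 4 kcal/g = 265.05 g.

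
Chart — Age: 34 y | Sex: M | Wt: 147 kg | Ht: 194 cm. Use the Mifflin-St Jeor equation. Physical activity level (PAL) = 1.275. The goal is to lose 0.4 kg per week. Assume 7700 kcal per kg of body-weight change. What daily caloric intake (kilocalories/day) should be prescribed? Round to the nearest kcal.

2770 kilocalories/day

Mifflin-St Jeor (male): BMR = 10(147) + 6.25(194) − 5(34) + 5 = 1470 + 1212.5 − 170 + 5 = 2517.5 kcal/day.
TEE = 2517.5 × 1.275 = 3209.8125 kcal/day.
Required daily deficit = 0.4 × 7700 ÷ 7 = 440 kcal/day.
Target intake = 3209.8125 − 440 = 2769.8125 kcal/day.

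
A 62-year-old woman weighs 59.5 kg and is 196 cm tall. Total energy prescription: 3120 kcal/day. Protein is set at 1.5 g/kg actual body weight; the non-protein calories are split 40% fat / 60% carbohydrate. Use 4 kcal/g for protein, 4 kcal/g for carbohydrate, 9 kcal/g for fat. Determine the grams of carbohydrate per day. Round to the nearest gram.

414 g/day

Protein = 1.5 × 59.5 = 89.25 g → 89.25 × 4 = 357 kcal.
Non-protein calories = 3120 − 357 = 2763 kcal.
Fat: 40% × 2763 = 1105.2 kcal; carbohydrate: 1657.8 kcal.
Carbohydrate: 1657.8 kcal ÷ 4 kcal/g = 414.45 g.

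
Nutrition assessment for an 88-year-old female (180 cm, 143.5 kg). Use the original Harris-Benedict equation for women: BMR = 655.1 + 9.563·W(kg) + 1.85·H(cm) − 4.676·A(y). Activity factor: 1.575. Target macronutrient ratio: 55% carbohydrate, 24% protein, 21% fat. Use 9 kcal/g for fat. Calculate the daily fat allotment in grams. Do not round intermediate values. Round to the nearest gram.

72 g/day

Harris-Benedict: BMR = 655.1 + 9.563(143.5) + 1.85(180) − 4.676(88) = 1948.9025 kcal/day.
TEE = 1948.9025 × 1.575 = 3069.5214 kcal/day.
Fat energy = 21% × 3069.5214 = 644.5995 kcal.
Fat = 644.5995 ÷ 9 kcal/g = 71.6222 g.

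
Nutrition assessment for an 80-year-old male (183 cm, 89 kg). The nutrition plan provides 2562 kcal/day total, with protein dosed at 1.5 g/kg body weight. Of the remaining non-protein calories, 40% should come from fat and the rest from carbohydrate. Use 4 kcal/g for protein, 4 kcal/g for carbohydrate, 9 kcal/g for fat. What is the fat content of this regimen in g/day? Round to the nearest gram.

90 g/day

Protein = 1.5 × 89 = 133.5 g → 133.5 × 4 = 534 kcal.
Non-protein calories = 2562 − 534 = 2028 kcal.
Fat: 40% × 2028 = 811.2 kcal; carbohydrate: 1216.8 kcal.
Fat: 811.2 kcal ÷ 9 kcal/g = 90.1333 g.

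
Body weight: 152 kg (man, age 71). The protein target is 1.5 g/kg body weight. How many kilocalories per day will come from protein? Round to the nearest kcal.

912 kcal/day

Protein = 1.5 g/kg × 152 kg = 228 g/day.
Protein energy = 228 g × 4 kcal/g = 912 kcal/day.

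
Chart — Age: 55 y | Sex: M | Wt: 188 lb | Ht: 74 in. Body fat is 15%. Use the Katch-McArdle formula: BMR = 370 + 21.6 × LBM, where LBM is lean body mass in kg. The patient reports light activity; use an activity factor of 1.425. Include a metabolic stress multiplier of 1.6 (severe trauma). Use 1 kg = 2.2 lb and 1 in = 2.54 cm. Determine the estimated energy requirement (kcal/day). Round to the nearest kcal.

4421 kcal/day

Convert to metric: weight = 188 ÷ 2.2 = 85.4545 kg; height = 74 × 2.54 = 187.96 cm.
LBM = 85.4545 × (1 − 0.15) = 72.6364 kg. Katch-McArdle: BMR = 370 + 21.6 × 72.6364 = 1938.9455 kcal/day.
TEE = BMR × activity factor = 1938.9455 × 1.425 = 2762.9973 kcal/day.
Apply stress factor: 2762.9973 × 1.6 = 4420.7956 kcal/day.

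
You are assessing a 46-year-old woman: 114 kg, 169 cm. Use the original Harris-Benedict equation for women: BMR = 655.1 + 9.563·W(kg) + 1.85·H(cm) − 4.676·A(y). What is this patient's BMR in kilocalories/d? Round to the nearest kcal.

1843 kilocalories/d

Harris-Benedict: BMR = 655.1 + 9.563(114) + 1.85(169) − 4.676(46) = 1842.836 kcal/day.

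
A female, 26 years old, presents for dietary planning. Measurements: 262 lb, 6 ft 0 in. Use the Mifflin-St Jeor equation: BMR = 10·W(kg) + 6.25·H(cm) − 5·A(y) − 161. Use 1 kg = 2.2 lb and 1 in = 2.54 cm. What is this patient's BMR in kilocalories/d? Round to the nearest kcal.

Convert to metric: weight = 262 ÷ 2.2 = 119.0909 kg; height = (6×12 + 0) × 2.54 = 72 × 2.54 = 182.88 cm.
Mifflin-St Jeor (female): BMR = 10(119.0909) + 6.25(182.88) − 5(26) − 161 = 1190.9091 + 1143 − 130 − 161 = 2042.9091 kcal/day.

2043 kilocalories/d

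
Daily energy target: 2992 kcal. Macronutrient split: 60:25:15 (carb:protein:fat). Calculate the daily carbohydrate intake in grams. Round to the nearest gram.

Carbohydrate energy = 60% × 2992 = 1795.2 kcal.
At 4 kcal/g: 1795.2 ÷ 4 = 448.8 g.

449 g/day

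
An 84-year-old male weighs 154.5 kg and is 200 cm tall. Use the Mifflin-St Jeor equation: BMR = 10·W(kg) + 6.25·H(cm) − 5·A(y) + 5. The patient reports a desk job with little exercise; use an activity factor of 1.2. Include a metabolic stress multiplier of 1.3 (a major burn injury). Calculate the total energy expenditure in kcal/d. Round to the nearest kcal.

3713 kcal/d

Mifflin-St Jeor (male): BMR = 10(154.5) + 6.25(200) − 5(84) + 5 = 1545 + 1250 − 420 + 5 = 2380 kcal/day.
TEE = BMR × activity factor = 2380 × 1.2 = 2856 kcal/day.
Apply stress factor: 2856 × 1.3 = 3712.8 kcal/day.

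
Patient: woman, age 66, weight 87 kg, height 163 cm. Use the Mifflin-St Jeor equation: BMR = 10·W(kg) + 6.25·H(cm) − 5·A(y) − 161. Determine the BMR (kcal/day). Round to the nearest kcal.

1398 kcal/day

Mifflin-St Jeor (female): BMR = 10(87) + 6.25(163) − 5(66) − 161 = 870 + 1018.75 − 330 − 161 = 1397.75 kcal/day.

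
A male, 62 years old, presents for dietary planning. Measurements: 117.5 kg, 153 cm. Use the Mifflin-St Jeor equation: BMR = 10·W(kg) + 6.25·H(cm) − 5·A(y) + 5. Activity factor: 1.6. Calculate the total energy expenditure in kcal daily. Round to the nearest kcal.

2922 kcal daily

Mifflin-St Jeor (male): BMR = 10(117.5) + 6.25(153) − 5(62) + 5 = 1175 + 956.25 − 310 + 5 = 1826.25 kcal/day.
TEE = BMR × activity factor = 1826.25 × 1.6 = 2922 kcal/day.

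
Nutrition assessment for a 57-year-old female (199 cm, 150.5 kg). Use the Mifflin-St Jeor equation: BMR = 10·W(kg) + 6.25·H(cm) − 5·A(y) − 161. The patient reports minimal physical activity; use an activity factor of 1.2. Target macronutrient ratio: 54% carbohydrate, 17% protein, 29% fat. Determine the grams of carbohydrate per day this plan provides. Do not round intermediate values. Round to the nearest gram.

Mifflin-St Jeor (female): BMR = 10(150.5) + 6.25(199) − 5(57) − 161 = 1505 + 1243.75 − 285 − 161 = 2302.75 kcal/day.
TEE = 2302.75 × 1.2 = 2763.3 kcal/day.
Carbohydrate energy = 54% × 2763.3 = 1492.182 kcal.
Carbohydrate = 1492.182 ÷ 4 kcal/g = 373.0455 g.

373 g/day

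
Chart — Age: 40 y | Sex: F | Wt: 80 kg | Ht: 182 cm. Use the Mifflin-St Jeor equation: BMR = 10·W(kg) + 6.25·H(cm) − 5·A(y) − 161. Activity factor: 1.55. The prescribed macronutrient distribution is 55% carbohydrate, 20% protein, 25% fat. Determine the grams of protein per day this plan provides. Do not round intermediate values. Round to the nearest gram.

Mifflin-St Jeor (female): BMR = 10(80) + 6.25(182) − 5(40) − 161 = 800 + 1137.5 − 200 − 161 = 1576.5 kcal/day.
TEE = 1576.5 × 1.55 = 2443.575 kcal/day.
Protein energy = 20% × 2443.575 = 488.715 kcal.
Protein = 488.715 ÷ 4 kcal/g = 122.1788 g.

122 g/day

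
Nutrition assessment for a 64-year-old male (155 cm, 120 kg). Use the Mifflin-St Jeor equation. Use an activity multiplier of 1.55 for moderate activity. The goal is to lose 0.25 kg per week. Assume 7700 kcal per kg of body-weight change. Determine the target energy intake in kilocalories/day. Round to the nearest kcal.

2598 kilocalories/day

Mifflin-St Jeor (male): BMR = 10(120) + 6.25(155) − 5(64) + 5 = 1200 + 968.75 − 320 + 5 = 1853.75 kcal/day.
TEE = 1853.75 × 1.55 = 2873.3125 kcal/day.
Required daily deficit = 0.25 × 7700 ÷ 7 = 275 kcal/day.
Target intake = 2873.3125 − 275 = 2598.3125 kcal/day.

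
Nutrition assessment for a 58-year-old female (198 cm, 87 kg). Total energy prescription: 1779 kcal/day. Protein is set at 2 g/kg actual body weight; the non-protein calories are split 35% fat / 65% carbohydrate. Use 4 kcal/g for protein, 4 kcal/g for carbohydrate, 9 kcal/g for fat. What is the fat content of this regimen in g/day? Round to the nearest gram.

Protein = 2 × 87 = 174 g → 174 × 4 = 696 kcal.
Non-protein calories = 1779 − 696 = 1083 kcal.
Fat: 35% × 1083 = 379.05 kcal; carbohydrate: 703.95 kcal.
Fat: 379.05 kcal ÷ 9 kcal/g = 42.1167 g.

42 g/day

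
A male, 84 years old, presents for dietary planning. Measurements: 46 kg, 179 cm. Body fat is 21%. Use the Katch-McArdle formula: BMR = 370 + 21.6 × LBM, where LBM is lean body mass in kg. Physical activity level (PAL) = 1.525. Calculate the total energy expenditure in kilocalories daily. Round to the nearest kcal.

LBM = 46 × (1 − 0.21) = 36.34 kg. Katch-McArdle: BMR = 370 + 21.6 × 36.34 = 1154.944 kcal/day.
TEE = BMR × activity factor = 1154.944 × 1.525 = 1761.2896 kcal/day.

1761 kilocalories daily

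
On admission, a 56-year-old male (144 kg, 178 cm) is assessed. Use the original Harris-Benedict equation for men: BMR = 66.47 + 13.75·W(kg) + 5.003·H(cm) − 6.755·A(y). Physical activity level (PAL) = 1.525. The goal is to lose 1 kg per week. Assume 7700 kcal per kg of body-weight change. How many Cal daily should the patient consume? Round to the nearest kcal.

2802 Cal daily

Harris-Benedict: BMR = 66.47 + 13.75(144) + 5.003(178) − 6.755(56) = 2558.724 kcal/day.
TEE = 2558.724 × 1.525 = 3902.0541 kcal/day.
Required daily deficit = 1 × 7700 ÷ 7 = 1100 kcal/day.
Target intake = 3902.0541 − 1100 = 2802.0541 kcal/day.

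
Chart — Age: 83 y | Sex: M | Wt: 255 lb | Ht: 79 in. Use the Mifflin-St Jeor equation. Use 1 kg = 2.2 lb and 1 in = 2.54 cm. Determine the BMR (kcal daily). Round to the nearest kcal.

2003 kcal daily

Convert to metric: weight = 255 ÷ 2.2 = 115.9091 kg; height = 79 × 2.54 = 200.66 cm.
Mifflin-St Jeor (male): BMR = 10(115.9091) + 6.25(200.66) − 5(83) + 5 = 1159.0909 + 1254.125 − 415 + 5 = 2003.2159 kcal/day.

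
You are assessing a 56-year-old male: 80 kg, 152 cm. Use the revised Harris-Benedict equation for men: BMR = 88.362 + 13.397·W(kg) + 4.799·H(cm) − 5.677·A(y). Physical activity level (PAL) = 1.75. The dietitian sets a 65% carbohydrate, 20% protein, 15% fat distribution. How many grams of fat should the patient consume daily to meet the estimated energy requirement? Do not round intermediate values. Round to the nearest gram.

46 g/day

Harris-Benedict: BMR = 88.362 + 13.397(80) + 4.799(152) − 5.677(56) = 1571.658 kcal/day.
TEE = 1571.658 × 1.75 = 2750.4015 kcal/day.
Fat energy = 15% × 2750.4015 = 412.5602 kcal.
Fat = 412.5602 ÷ 9 kcal/g = 45.84 g.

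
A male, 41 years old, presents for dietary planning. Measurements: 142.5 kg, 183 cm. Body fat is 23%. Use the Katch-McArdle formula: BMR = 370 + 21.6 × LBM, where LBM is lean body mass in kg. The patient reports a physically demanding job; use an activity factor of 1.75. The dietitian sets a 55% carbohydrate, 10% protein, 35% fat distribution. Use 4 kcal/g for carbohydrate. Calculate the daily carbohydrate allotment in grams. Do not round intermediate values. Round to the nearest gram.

LBM = 142.5 × (1 − 0.23) = 109.725 kg. Katch-McArdle: BMR = 370 + 21.6 × 109.725 = 2740.06 kcal/day.
TEE = 2740.06 × 1.75 = 4795.105 kcal/day.
Carbohydrate energy = 55% × 4795.105 = 2637.3078 kcal.
Carbohydrate = 2637.3078 ÷ 4 kcal/g = 659.3269 g.

659 g/day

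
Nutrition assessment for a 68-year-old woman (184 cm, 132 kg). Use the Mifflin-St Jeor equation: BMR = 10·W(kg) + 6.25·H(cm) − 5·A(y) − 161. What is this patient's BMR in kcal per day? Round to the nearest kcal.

Mifflin-St Jeor (female): BMR = 10(132) + 6.25(184) − 5(68) − 161 = 1320 + 1150 − 340 − 161 = 1969 kcal/day.

1969 kcal per day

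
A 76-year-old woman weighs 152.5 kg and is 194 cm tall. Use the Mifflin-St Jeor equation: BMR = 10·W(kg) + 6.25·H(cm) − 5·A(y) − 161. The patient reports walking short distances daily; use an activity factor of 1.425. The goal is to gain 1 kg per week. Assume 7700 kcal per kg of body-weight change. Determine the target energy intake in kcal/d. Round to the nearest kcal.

4230 kcal/d

Mifflin-St Jeor (female): BMR = 10(152.5) + 6.25(194) − 5(76) − 161 = 1525 + 1212.5 − 380 − 161 = 2196.5 kcal/day.
TEE = 2196.5 × 1.425 = 3130.0125 kcal/day.
Required daily surplus = 1 × 7700 ÷ 7 = 1100 kcal/day.
Target intake = 3130.0125 + 1100 = 4230.0125 kcal/day.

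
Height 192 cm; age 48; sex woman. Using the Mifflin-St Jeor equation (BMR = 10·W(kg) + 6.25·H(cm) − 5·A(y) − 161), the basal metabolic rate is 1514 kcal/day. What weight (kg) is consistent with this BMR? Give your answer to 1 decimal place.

71.5 kg

1514 = 10·W + 6.25(192) − 5(48) − 161
10·W = 1514 − 799 = 715, so W = 71.5 kg.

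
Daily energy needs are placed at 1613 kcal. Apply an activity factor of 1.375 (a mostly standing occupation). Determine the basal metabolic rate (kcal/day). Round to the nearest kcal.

1173 kcal/day

BMR = TEE ÷ activity factor = 1613 ÷ 1.375 = 1173.0909 kcal/day.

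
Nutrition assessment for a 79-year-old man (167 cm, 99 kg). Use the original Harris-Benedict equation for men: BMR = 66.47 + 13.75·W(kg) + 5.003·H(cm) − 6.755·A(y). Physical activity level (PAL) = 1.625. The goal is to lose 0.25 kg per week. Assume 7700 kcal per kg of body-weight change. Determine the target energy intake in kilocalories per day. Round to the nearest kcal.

Harris-Benedict: BMR = 66.47 + 13.75(99) + 5.003(167) − 6.755(79) = 1729.576 kcal/day.
TEE = 1729.576 × 1.625 = 2810.561 kcal/day.
Required daily deficit = 0.25 × 7700 ÷ 7 = 275 kcal/day.
Target intake = 2810.561 − 275 = 2535.561 kcal/day.

2536 kilocalories per day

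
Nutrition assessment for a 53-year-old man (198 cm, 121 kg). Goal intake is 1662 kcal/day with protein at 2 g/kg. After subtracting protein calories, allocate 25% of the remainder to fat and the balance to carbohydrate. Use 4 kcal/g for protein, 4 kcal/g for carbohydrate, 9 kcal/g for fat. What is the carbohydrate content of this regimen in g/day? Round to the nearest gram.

Protein = 2 × 121 = 242 g → 242 × 4 = 968 kcal.
Non-protein calories = 1662 − 968 = 694 kcal.
Fat: 25% × 694 = 173.5 kcal; carbohydrate: 520.5 kcal.
Carbohydrate: 520.5 kcal ÷ 4 kcal/g = 130.125 g.

130 g/day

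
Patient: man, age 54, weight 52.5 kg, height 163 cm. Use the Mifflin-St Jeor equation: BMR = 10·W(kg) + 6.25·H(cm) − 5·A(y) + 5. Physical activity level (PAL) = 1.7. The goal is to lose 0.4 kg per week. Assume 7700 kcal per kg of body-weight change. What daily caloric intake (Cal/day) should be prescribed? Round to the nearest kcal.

Mifflin-St Jeor (male): BMR = 10(52.5) + 6.25(163) − 5(54) + 5 = 525 + 1018.75 − 270 + 5 = 1278.75 kcal/day.
TEE = 1278.75 × 1.7 = 2173.875 kcal/day.
Required daily deficit = 0.4 × 7700 ÷ 7 = 440 kcal/day.
Target intake = 2173.875 − 440 = 1733.875 kcal/day.

1734 Cal/day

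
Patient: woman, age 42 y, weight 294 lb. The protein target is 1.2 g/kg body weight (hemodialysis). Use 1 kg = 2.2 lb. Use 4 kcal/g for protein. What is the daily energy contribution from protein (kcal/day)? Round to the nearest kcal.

Weight in kg = 294 ÷ 2.2 = 133.6364 kg.
Protein = 1.2 g/kg × 133.6364 kg = 160.3636 g/day.
Protein energy = 160.3636 g × 4 kcal/g = 641.4545 kcal/day.

641 kcal/day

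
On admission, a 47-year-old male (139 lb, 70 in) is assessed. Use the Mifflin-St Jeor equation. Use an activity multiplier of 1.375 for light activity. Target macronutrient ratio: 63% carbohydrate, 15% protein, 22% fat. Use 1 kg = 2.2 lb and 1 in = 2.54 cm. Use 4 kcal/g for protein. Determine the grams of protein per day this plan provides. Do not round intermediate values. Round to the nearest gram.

78 g/day

Convert to metric: weight = 139 ÷ 2.2 = 63.1818 kg; height = 70 × 2.54 = 177.8 cm.
Mifflin-St Jeor (male): BMR = 10(63.1818) + 6.25(177.8) − 5(47) + 5 = 631.8182 + 1111.25 − 235 + 5 = 1513.0682 kcal/day.
TEE = 1513.0682 × 1.375 = 2080.4688 kcal/day.
Protein energy = 15% × 2080.4688 = 312.0703 kcal.
Protein = 312.0703 ÷ 4 kcal/g = 78.0176 g.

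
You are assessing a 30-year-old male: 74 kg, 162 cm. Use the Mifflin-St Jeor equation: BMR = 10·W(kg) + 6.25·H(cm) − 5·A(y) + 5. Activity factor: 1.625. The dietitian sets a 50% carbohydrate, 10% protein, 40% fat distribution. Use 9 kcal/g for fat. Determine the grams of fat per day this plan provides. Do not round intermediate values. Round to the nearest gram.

116 g/day

Mifflin-St Jeor (male): BMR = 10(74) + 6.25(162) − 5(30) + 5 = 740 + 1012.5 − 150 + 5 = 1607.5 kcal/day.
TEE = 1607.5 × 1.625 = 2612.1875 kcal/day.
Fat energy = 40% × 2612.1875 = 1044.875 kcal.
Fat = 1044.875 ÷ 9 kcal/g = 116.0972 g.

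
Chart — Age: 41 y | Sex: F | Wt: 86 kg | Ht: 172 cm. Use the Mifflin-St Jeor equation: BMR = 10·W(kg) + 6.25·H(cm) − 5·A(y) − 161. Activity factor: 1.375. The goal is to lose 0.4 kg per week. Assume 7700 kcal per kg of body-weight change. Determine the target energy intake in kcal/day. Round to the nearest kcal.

1717 kcal/day

Mifflin-St Jeor (female): BMR = 10(86) + 6.25(172) − 5(41) − 161 = 860 + 1075 − 205 − 161 = 1569 kcal/day.
TEE = 1569 × 1.375 = 2157.375 kcal/day.
Required daily deficit = 0.4 × 7700 ÷ 7 = 440 kcal/day.
Target intake = 2157.375 − 440 = 1717.375 kcal/day.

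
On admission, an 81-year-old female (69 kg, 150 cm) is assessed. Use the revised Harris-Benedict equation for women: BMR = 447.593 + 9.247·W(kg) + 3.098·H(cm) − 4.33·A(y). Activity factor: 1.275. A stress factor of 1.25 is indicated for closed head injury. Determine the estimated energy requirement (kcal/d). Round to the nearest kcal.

Harris-Benedict: BMR = 447.593 + 9.247(69) + 3.098(150) − 4.33(81) = 1199.606 kcal/day.
TEE = BMR × activity factor = 1199.606 × 1.275 = 1529.4977 kcal/day.
Apply stress factor: 1529.4977 × 1.25 = 1911.8721 kcal/day.

1912 kcal/d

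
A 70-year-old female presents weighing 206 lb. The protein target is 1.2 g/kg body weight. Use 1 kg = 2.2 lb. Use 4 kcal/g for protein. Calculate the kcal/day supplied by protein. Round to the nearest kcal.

449 kcal/day

Weight in kg = 206 ÷ 2.2 = 93.6364 kg.
Protein = 1.2 g/kg × 93.6364 kg = 112.3636 g/day.
Protein energy = 112.3636 g × 4 kcal/g = 449.4545 kcal/day.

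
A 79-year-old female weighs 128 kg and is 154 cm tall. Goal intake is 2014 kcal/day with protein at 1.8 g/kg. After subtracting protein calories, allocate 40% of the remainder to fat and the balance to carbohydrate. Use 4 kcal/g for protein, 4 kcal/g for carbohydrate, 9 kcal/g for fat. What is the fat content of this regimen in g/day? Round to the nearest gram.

49 g/day

Protein = 1.8 × 128 = 230.4 g → 230.4 × 4 = 921.6 kcal.
Non-protein calories = 2014 − 921.6 = 1092.4 kcal.
Fat: 40% × 1092.4 = 436.96 kcal; carbohydrate: 655.44 kcal.
Fat: 436.96 kcal ÷ 9 kcal/g = 48.5511 g.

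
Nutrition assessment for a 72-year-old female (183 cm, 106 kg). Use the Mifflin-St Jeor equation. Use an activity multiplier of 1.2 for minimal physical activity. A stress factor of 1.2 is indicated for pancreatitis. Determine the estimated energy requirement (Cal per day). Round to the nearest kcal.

Mifflin-St Jeor (female): BMR = 10(106) + 6.25(183) − 5(72) − 161 = 1060 + 1143.75 − 360 − 161 = 1682.75 kcal/day.
TEE = BMR × activity factor = 1682.75 × 1.2 = 2019.3 kcal/day.
Apply stress factor: 2019.3 × 1.2 = 2423.16 kcal/day.

2423 Cal per day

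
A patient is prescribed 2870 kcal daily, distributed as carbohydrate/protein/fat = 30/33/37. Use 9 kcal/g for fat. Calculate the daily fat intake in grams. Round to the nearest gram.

Fat energy = 37% × 2870 = 1061.9 kcal.
At 9 kcal/g: 1061.9 ÷ 9 = 117.9889 g.

118 g/day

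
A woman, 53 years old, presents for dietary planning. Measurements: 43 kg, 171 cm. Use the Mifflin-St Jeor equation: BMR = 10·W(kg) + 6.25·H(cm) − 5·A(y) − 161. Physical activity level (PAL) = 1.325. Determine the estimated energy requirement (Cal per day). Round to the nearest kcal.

Mifflin-St Jeor (female): BMR = 10(43) + 6.25(171) − 5(53) − 161 = 430 + 1068.75 − 265 − 161 = 1072.75 kcal/day.
TEE = BMR × activity factor = 1072.75 × 1.325 = 1421.3938 kcal/day.

1421 Cal per day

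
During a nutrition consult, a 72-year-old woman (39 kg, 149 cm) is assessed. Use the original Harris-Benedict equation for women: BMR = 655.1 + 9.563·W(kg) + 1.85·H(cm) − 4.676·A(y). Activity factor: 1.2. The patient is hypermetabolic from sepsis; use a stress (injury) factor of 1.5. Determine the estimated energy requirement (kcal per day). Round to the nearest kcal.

1741 kcal per day

Harris-Benedict: BMR = 655.1 + 9.563(39) + 1.85(149) − 4.676(72) = 967.035 kcal/day.
TEE = BMR × activity factor = 967.035 × 1.2 = 1160.442 kcal/day.
Apply stress factor: 1160.442 × 1.5 = 1740.663 kcal/day.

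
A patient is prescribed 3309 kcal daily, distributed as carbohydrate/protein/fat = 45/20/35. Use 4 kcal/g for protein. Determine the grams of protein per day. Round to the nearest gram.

Protein energy = 20% × 3309 = 661.8 kcal.
At 4 kcal/g: 661.8 ÷ 4 = 165.45 g.

165 g/day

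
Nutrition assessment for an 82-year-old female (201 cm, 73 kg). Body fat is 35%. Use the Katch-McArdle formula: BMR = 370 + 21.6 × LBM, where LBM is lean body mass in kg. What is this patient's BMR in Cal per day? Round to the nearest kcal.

1395 Cal per day

LBM = 73 × (1 − 0.35) = 47.45 kg. Katch-McArdle: BMR = 370 + 21.6 × 47.45 = 1394.92 kcal/day.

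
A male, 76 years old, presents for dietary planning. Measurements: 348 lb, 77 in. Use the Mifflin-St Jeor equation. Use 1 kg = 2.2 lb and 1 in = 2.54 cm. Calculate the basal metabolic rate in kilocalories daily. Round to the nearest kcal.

2429 kilocalories daily

Convert to metric: weight = 348 ÷ 2.2 = 158.1818 kg; height = 77 × 2.54 = 195.58 cm.
Mifflin-St Jeor (male): BMR = 10(158.1818) + 6.25(195.58) − 5(76) + 5 = 1581.8182 + 1222.375 − 380 + 5 = 2429.1932 kcal/day.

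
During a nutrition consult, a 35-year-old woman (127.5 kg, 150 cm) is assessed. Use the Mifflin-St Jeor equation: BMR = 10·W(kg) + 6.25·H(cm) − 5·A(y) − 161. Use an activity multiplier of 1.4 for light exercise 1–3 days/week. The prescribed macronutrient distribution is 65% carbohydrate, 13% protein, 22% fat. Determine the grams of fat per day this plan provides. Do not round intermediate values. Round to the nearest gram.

64 g/day

Mifflin-St Jeor (female): BMR = 10(127.5) + 6.25(150) − 5(35) − 161 = 1275 + 937.5 − 175 − 161 = 1876.5 kcal/day.
TEE = 1876.5 × 1.4 = 2627.1 kcal/day.
Fat energy = 22% × 2627.1 = 577.962 kcal.
Fat = 577.962 ÷ 9 kcal/g = 64.218 g.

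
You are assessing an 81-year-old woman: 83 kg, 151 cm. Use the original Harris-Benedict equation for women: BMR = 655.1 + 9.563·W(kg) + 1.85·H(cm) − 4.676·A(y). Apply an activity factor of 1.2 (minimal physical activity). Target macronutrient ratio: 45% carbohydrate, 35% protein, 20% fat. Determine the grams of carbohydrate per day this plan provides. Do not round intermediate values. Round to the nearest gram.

182 g/day

Harris-Benedict: BMR = 655.1 + 9.563(83) + 1.85(151) − 4.676(81) = 1349.423 kcal/day.
TEE = 1349.423 × 1.2 = 1619.3076 kcal/day.
Carbohydrate energy = 45% × 1619.3076 = 728.6884 kcal.
Carbohydrate = 728.6884 ÷ 4 kcal/g = 182.1721 g.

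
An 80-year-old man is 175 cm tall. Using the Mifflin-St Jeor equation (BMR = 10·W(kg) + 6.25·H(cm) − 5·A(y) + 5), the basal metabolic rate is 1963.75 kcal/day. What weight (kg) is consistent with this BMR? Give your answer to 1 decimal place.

126.5 kg

1963.75 = 10·W + 6.25(175) − 5(80) + 5
10·W = 1963.75 − 698.75 = 1265, so W = 126.5 kg.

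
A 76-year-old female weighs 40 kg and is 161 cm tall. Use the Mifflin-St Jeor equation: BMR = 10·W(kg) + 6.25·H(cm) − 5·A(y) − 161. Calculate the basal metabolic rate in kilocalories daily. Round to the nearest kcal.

865 kilocalories daily

Mifflin-St Jeor (female): BMR = 10(40) + 6.25(161) − 5(76) − 161 = 400 + 1006.25 − 380 − 161 = 865.25 kcal/day.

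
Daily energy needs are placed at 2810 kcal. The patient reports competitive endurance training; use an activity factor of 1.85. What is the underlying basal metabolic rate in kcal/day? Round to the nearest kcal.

BMR = TEE ÷ activity factor = 2810 ÷ 1.85 = 1518.9189 kcal/day.

1519 kcal/day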